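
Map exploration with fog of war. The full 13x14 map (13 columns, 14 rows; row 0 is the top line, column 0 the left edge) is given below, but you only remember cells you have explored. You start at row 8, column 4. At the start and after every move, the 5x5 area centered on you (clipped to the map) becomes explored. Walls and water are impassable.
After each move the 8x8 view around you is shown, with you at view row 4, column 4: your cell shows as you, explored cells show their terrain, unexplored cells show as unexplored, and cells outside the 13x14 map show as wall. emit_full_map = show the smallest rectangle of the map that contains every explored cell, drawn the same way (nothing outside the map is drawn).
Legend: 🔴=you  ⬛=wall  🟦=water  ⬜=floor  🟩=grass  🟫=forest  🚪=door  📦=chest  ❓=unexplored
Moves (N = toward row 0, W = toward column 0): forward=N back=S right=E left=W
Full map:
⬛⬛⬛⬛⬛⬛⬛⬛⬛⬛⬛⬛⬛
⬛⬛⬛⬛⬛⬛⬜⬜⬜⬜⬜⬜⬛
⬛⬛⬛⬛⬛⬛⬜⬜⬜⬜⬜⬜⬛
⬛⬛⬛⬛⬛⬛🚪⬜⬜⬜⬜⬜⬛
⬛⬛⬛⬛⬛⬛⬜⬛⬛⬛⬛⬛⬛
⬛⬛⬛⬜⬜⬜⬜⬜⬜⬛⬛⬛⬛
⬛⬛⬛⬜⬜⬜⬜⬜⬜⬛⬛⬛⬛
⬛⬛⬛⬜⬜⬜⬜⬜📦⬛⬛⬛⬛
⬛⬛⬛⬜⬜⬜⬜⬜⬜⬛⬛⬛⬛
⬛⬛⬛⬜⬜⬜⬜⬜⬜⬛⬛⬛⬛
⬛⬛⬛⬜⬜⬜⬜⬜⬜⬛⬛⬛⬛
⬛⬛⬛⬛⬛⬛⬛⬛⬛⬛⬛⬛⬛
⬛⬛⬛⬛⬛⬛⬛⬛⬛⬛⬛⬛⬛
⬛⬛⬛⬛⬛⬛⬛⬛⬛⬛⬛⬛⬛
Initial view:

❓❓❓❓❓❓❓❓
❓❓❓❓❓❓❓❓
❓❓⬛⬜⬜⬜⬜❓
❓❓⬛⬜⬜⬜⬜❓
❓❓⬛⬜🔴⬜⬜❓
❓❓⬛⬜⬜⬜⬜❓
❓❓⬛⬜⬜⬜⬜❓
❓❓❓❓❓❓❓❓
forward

❓❓❓❓❓❓❓❓
❓❓❓❓❓❓❓❓
❓❓⬛⬜⬜⬜⬜❓
❓❓⬛⬜⬜⬜⬜❓
❓❓⬛⬜🔴⬜⬜❓
❓❓⬛⬜⬜⬜⬜❓
❓❓⬛⬜⬜⬜⬜❓
❓❓⬛⬜⬜⬜⬜❓

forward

❓❓❓❓❓❓❓❓
❓❓❓❓❓❓❓❓
❓❓⬛⬛⬛⬛⬜❓
❓❓⬛⬜⬜⬜⬜❓
❓❓⬛⬜🔴⬜⬜❓
❓❓⬛⬜⬜⬜⬜❓
❓❓⬛⬜⬜⬜⬜❓
❓❓⬛⬜⬜⬜⬜❓

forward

❓❓❓❓❓❓❓❓
❓❓❓❓❓❓❓❓
❓❓⬛⬛⬛⬛🚪❓
❓❓⬛⬛⬛⬛⬜❓
❓❓⬛⬜🔴⬜⬜❓
❓❓⬛⬜⬜⬜⬜❓
❓❓⬛⬜⬜⬜⬜❓
❓❓⬛⬜⬜⬜⬜❓

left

⬛❓❓❓❓❓❓❓
⬛❓❓❓❓❓❓❓
⬛❓⬛⬛⬛⬛⬛🚪
⬛❓⬛⬛⬛⬛⬛⬜
⬛❓⬛⬛🔴⬜⬜⬜
⬛❓⬛⬛⬜⬜⬜⬜
⬛❓⬛⬛⬜⬜⬜⬜
⬛❓❓⬛⬜⬜⬜⬜

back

⬛❓❓❓❓❓❓❓
⬛❓⬛⬛⬛⬛⬛🚪
⬛❓⬛⬛⬛⬛⬛⬜
⬛❓⬛⬛⬜⬜⬜⬜
⬛❓⬛⬛🔴⬜⬜⬜
⬛❓⬛⬛⬜⬜⬜⬜
⬛❓⬛⬛⬜⬜⬜⬜
⬛❓❓⬛⬜⬜⬜⬜

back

⬛❓⬛⬛⬛⬛⬛🚪
⬛❓⬛⬛⬛⬛⬛⬜
⬛❓⬛⬛⬜⬜⬜⬜
⬛❓⬛⬛⬜⬜⬜⬜
⬛❓⬛⬛🔴⬜⬜⬜
⬛❓⬛⬛⬜⬜⬜⬜
⬛❓⬛⬛⬜⬜⬜⬜
⬛❓❓⬛⬜⬜⬜⬜

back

⬛❓⬛⬛⬛⬛⬛⬜
⬛❓⬛⬛⬜⬜⬜⬜
⬛❓⬛⬛⬜⬜⬜⬜
⬛❓⬛⬛⬜⬜⬜⬜
⬛❓⬛⬛🔴⬜⬜⬜
⬛❓⬛⬛⬜⬜⬜⬜
⬛❓⬛⬛⬜⬜⬜⬜
⬛❓❓❓❓❓❓❓

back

⬛❓⬛⬛⬜⬜⬜⬜
⬛❓⬛⬛⬜⬜⬜⬜
⬛❓⬛⬛⬜⬜⬜⬜
⬛❓⬛⬛⬜⬜⬜⬜
⬛❓⬛⬛🔴⬜⬜⬜
⬛❓⬛⬛⬜⬜⬜⬜
⬛❓⬛⬛⬛⬛⬛❓
⬛❓❓❓❓❓❓❓

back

⬛❓⬛⬛⬜⬜⬜⬜
⬛❓⬛⬛⬜⬜⬜⬜
⬛❓⬛⬛⬜⬜⬜⬜
⬛❓⬛⬛⬜⬜⬜⬜
⬛❓⬛⬛🔴⬜⬜⬜
⬛❓⬛⬛⬛⬛⬛❓
⬛❓⬛⬛⬛⬛⬛❓
⬛❓❓❓❓❓❓❓

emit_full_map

⬛⬛⬛⬛⬛🚪
⬛⬛⬛⬛⬛⬜
⬛⬛⬜⬜⬜⬜
⬛⬛⬜⬜⬜⬜
⬛⬛⬜⬜⬜⬜
⬛⬛⬜⬜⬜⬜
⬛⬛⬜⬜⬜⬜
⬛⬛🔴⬜⬜⬜
⬛⬛⬛⬛⬛❓
⬛⬛⬛⬛⬛❓


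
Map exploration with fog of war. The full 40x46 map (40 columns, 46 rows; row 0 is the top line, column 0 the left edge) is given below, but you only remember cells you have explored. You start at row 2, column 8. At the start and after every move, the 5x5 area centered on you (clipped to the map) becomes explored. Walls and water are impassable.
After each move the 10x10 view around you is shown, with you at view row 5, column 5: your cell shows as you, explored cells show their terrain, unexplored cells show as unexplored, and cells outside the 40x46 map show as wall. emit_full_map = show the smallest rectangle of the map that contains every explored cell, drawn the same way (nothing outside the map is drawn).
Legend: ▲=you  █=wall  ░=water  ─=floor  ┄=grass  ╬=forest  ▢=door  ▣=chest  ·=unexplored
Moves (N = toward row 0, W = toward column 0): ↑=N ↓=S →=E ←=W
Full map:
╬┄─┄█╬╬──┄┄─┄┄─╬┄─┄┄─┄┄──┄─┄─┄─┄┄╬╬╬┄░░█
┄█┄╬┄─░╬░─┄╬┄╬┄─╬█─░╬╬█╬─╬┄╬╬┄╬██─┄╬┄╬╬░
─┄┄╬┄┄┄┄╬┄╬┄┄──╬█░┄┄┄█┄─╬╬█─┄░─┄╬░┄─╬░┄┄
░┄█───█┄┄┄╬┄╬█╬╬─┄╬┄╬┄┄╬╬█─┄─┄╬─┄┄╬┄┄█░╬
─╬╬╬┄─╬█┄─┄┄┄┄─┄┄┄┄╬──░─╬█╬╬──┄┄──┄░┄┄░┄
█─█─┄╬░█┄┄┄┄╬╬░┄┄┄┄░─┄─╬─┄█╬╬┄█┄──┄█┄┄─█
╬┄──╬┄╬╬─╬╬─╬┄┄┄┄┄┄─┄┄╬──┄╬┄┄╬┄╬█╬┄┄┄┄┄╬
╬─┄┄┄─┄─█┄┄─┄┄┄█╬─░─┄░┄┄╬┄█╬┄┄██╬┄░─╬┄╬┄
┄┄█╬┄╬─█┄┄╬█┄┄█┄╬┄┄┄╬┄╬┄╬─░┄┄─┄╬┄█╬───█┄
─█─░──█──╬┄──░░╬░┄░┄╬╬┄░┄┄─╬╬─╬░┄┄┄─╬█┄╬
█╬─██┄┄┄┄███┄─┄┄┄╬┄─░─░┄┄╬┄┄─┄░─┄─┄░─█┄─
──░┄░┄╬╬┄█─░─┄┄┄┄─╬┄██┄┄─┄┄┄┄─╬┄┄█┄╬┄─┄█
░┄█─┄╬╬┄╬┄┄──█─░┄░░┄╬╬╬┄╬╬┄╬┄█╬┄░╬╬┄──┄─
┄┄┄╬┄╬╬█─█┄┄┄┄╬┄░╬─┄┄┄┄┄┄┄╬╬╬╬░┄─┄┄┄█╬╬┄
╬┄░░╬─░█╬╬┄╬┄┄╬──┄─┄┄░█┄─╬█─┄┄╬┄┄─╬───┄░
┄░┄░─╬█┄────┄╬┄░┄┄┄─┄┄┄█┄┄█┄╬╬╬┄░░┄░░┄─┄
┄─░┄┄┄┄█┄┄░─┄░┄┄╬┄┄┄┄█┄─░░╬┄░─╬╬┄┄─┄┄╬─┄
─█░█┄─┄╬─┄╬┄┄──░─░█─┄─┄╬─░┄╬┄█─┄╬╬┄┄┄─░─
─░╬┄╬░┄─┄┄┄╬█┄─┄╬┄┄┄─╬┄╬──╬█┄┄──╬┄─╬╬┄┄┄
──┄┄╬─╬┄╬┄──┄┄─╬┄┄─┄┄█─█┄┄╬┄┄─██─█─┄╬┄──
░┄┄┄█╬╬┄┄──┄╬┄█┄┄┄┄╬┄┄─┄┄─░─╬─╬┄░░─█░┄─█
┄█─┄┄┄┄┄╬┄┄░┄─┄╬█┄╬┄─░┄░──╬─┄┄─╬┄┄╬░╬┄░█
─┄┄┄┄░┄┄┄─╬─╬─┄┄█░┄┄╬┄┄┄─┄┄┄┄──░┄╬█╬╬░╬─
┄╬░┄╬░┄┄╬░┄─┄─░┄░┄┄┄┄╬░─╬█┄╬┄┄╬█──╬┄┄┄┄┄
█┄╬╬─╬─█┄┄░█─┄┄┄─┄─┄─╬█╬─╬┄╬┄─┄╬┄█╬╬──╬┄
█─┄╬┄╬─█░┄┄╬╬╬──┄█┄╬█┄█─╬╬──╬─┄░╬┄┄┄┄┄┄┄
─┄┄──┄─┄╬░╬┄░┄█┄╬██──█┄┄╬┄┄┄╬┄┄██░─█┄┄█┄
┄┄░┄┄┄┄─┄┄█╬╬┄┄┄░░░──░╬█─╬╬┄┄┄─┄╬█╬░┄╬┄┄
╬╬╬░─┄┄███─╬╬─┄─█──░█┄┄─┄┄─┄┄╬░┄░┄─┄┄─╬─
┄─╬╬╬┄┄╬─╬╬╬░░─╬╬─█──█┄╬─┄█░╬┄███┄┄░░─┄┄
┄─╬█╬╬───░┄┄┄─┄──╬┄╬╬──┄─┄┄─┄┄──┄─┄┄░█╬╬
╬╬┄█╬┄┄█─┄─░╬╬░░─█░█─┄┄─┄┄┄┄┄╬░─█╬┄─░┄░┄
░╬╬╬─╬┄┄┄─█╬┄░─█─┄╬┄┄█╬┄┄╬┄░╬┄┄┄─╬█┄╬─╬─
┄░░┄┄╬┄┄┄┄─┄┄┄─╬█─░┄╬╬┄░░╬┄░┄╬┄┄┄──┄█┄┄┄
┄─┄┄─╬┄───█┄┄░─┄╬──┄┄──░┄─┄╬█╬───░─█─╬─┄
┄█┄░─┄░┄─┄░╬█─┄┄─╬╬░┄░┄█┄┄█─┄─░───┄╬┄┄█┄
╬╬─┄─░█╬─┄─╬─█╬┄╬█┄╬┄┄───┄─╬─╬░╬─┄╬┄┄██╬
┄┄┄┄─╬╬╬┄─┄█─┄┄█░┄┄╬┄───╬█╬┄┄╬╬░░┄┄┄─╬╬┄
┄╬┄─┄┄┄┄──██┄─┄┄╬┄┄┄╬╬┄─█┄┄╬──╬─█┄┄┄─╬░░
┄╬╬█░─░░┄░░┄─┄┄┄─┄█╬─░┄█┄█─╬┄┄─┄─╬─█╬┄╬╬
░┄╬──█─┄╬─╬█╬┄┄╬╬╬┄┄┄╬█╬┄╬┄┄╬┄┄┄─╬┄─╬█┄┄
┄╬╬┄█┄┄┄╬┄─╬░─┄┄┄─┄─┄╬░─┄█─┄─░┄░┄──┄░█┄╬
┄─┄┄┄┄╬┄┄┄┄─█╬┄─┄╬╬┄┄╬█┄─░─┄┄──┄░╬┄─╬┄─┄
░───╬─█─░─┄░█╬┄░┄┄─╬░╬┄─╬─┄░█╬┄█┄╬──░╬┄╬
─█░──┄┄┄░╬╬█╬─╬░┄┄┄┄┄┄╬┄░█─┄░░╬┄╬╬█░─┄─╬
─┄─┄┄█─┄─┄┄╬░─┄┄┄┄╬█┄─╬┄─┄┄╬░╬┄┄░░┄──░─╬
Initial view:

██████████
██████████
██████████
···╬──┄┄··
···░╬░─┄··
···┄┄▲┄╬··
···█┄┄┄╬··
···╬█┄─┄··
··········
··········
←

██████████
██████████
██████████
···╬╬──┄┄·
···─░╬░─┄·
···┄┄▲╬┄╬·
···─█┄┄┄╬·
···─╬█┄─┄·
··········
··········

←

██████████
██████████
██████████
···█╬╬──┄┄
···┄─░╬░─┄
···┄┄▲┄╬┄╬
···──█┄┄┄╬
···┄─╬█┄─┄
··········
··········

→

██████████
██████████
██████████
··█╬╬──┄┄·
··┄─░╬░─┄·
··┄┄┄▲╬┄╬·
··──█┄┄┄╬·
··┄─╬█┄─┄·
··········
··········

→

██████████
██████████
██████████
·█╬╬──┄┄··
·┄─░╬░─┄··
·┄┄┄┄▲┄╬··
·──█┄┄┄╬··
·┄─╬█┄─┄··
··········
··········

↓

██████████
██████████
·█╬╬──┄┄··
·┄─░╬░─┄··
·┄┄┄┄╬┄╬··
·──█┄▲┄╬··
·┄─╬█┄─┄··
···░█┄┄┄··
··········
··········

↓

██████████
·█╬╬──┄┄··
·┄─░╬░─┄··
·┄┄┄┄╬┄╬··
·──█┄┄┄╬··
·┄─╬█▲─┄··
···░█┄┄┄··
···╬╬─╬╬··
··········
··········

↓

·█╬╬──┄┄··
·┄─░╬░─┄··
·┄┄┄┄╬┄╬··
·──█┄┄┄╬··
·┄─╬█┄─┄··
···░█▲┄┄··
···╬╬─╬╬··
···┄─█┄┄··
··········
··········

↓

·┄─░╬░─┄··
·┄┄┄┄╬┄╬··
·──█┄┄┄╬··
·┄─╬█┄─┄··
···░█┄┄┄··
···╬╬▲╬╬··
···┄─█┄┄··
···─█┄┄╬··
··········
··········

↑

·█╬╬──┄┄··
·┄─░╬░─┄··
·┄┄┄┄╬┄╬··
·──█┄┄┄╬··
·┄─╬█┄─┄··
···░█▲┄┄··
···╬╬─╬╬··
···┄─█┄┄··
···─█┄┄╬··
··········

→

█╬╬──┄┄···
┄─░╬░─┄···
┄┄┄┄╬┄╬···
──█┄┄┄╬┄··
┄─╬█┄─┄┄··
··░█┄▲┄┄··
··╬╬─╬╬─··
··┄─█┄┄─··
··─█┄┄╬···
··········

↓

┄─░╬░─┄···
┄┄┄┄╬┄╬···
──█┄┄┄╬┄··
┄─╬█┄─┄┄··
··░█┄┄┄┄··
··╬╬─▲╬─··
··┄─█┄┄─··
··─█┄┄╬█··
··········
··········

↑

█╬╬──┄┄···
┄─░╬░─┄···
┄┄┄┄╬┄╬···
──█┄┄┄╬┄··
┄─╬█┄─┄┄··
··░█┄▲┄┄··
··╬╬─╬╬─··
··┄─█┄┄─··
··─█┄┄╬█··
··········

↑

██████████
█╬╬──┄┄···
┄─░╬░─┄···
┄┄┄┄╬┄╬┄··
──█┄┄┄╬┄··
┄─╬█┄▲┄┄··
··░█┄┄┄┄··
··╬╬─╬╬─··
··┄─█┄┄─··
··─█┄┄╬█··

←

██████████
·█╬╬──┄┄··
·┄─░╬░─┄··
·┄┄┄┄╬┄╬┄·
·──█┄┄┄╬┄·
·┄─╬█▲─┄┄·
···░█┄┄┄┄·
···╬╬─╬╬─·
···┄─█┄┄─·
···─█┄┄╬█·

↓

·█╬╬──┄┄··
·┄─░╬░─┄··
·┄┄┄┄╬┄╬┄·
·──█┄┄┄╬┄·
·┄─╬█┄─┄┄·
···░█▲┄┄┄·
···╬╬─╬╬─·
···┄─█┄┄─·
···─█┄┄╬█·
··········

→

█╬╬──┄┄···
┄─░╬░─┄···
┄┄┄┄╬┄╬┄··
──█┄┄┄╬┄··
┄─╬█┄─┄┄··
··░█┄▲┄┄··
··╬╬─╬╬─··
··┄─█┄┄─··
··─█┄┄╬█··
··········

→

╬╬──┄┄····
─░╬░─┄····
┄┄┄╬┄╬┄···
─█┄┄┄╬┄╬··
─╬█┄─┄┄┄··
·░█┄┄▲┄╬··
·╬╬─╬╬─╬··
·┄─█┄┄─┄··
·─█┄┄╬█···
··········

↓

─░╬░─┄····
┄┄┄╬┄╬┄···
─█┄┄┄╬┄╬··
─╬█┄─┄┄┄··
·░█┄┄┄┄╬··
·╬╬─╬▲─╬··
·┄─█┄┄─┄··
·─█┄┄╬█┄··
··········
··········

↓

┄┄┄╬┄╬┄···
─█┄┄┄╬┄╬··
─╬█┄─┄┄┄··
·░█┄┄┄┄╬··
·╬╬─╬╬─╬··
·┄─█┄▲─┄··
·─█┄┄╬█┄··
···─╬┄──··
··········
··········

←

┄┄┄┄╬┄╬┄··
──█┄┄┄╬┄╬·
┄─╬█┄─┄┄┄·
··░█┄┄┄┄╬·
··╬╬─╬╬─╬·
··┄─█▲┄─┄·
··─█┄┄╬█┄·
···──╬┄──·
··········
··········

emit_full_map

█╬╬──┄┄··
┄─░╬░─┄··
┄┄┄┄╬┄╬┄·
──█┄┄┄╬┄╬
┄─╬█┄─┄┄┄
··░█┄┄┄┄╬
··╬╬─╬╬─╬
··┄─█▲┄─┄
··─█┄┄╬█┄
···──╬┄──

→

┄┄┄╬┄╬┄···
─█┄┄┄╬┄╬··
─╬█┄─┄┄┄··
·░█┄┄┄┄╬··
·╬╬─╬╬─╬··
·┄─█┄▲─┄··
·─█┄┄╬█┄··
··──╬┄──··
··········
··········

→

┄┄╬┄╬┄····
█┄┄┄╬┄╬···
╬█┄─┄┄┄···
░█┄┄┄┄╬╬··
╬╬─╬╬─╬┄··
┄─█┄┄▲┄┄··
─█┄┄╬█┄┄··
·──╬┄──░··
··········
··········

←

┄┄┄╬┄╬┄···
─█┄┄┄╬┄╬··
─╬█┄─┄┄┄··
·░█┄┄┄┄╬╬·
·╬╬─╬╬─╬┄·
·┄─█┄▲─┄┄·
·─█┄┄╬█┄┄·
··──╬┄──░·
··········
··········

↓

─█┄┄┄╬┄╬··
─╬█┄─┄┄┄··
·░█┄┄┄┄╬╬·
·╬╬─╬╬─╬┄·
·┄─█┄┄─┄┄·
·─█┄┄▲█┄┄·
··──╬┄──░·
···┄███┄··
··········
··········

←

──█┄┄┄╬┄╬·
┄─╬█┄─┄┄┄·
··░█┄┄┄┄╬╬
··╬╬─╬╬─╬┄
··┄─█┄┄─┄┄
··─█┄▲╬█┄┄
···──╬┄──░
···┄┄███┄·
··········
··········

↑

┄┄┄┄╬┄╬┄··
──█┄┄┄╬┄╬·
┄─╬█┄─┄┄┄·
··░█┄┄┄┄╬╬
··╬╬─╬╬─╬┄
··┄─█▲┄─┄┄
··─█┄┄╬█┄┄
···──╬┄──░
···┄┄███┄·
··········

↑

┄─░╬░─┄···
┄┄┄┄╬┄╬┄··
──█┄┄┄╬┄╬·
┄─╬█┄─┄┄┄·
··░█┄┄┄┄╬╬
··╬╬─▲╬─╬┄
··┄─█┄┄─┄┄
··─█┄┄╬█┄┄
···──╬┄──░
···┄┄███┄·

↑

█╬╬──┄┄···
┄─░╬░─┄···
┄┄┄┄╬┄╬┄··
──█┄┄┄╬┄╬·
┄─╬█┄─┄┄┄·
··░█┄▲┄┄╬╬
··╬╬─╬╬─╬┄
··┄─█┄┄─┄┄
··─█┄┄╬█┄┄
···──╬┄──░

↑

██████████
█╬╬──┄┄···
┄─░╬░─┄···
┄┄┄┄╬┄╬┄··
──█┄┄┄╬┄╬·
┄─╬█┄▲┄┄┄·
··░█┄┄┄┄╬╬
··╬╬─╬╬─╬┄
··┄─█┄┄─┄┄
··─█┄┄╬█┄┄

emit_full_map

█╬╬──┄┄···
┄─░╬░─┄···
┄┄┄┄╬┄╬┄··
──█┄┄┄╬┄╬·
┄─╬█┄▲┄┄┄·
··░█┄┄┄┄╬╬
··╬╬─╬╬─╬┄
··┄─█┄┄─┄┄
··─█┄┄╬█┄┄
···──╬┄──░
···┄┄███┄·


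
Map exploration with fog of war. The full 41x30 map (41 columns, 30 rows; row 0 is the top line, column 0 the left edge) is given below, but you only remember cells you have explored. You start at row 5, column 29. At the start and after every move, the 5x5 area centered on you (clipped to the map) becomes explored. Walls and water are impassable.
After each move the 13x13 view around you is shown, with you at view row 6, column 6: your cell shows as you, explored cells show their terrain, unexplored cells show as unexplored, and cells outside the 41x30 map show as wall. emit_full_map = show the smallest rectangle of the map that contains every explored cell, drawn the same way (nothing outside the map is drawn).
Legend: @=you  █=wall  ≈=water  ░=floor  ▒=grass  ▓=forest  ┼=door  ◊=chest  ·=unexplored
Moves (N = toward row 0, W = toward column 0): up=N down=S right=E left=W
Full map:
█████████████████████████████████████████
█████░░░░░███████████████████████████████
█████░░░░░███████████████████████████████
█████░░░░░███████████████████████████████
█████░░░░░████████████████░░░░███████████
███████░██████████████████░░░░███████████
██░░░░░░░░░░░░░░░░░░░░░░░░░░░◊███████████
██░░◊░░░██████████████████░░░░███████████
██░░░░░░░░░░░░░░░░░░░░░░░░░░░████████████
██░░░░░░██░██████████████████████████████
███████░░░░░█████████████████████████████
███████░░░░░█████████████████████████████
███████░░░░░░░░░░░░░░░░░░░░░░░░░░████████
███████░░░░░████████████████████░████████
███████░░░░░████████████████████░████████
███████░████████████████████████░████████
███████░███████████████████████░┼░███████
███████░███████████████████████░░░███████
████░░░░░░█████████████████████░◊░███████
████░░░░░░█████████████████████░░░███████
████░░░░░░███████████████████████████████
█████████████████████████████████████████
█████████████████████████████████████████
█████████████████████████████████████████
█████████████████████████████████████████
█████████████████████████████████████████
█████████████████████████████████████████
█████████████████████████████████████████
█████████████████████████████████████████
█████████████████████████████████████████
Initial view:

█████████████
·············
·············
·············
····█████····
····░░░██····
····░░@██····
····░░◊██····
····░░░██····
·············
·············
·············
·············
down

·············
·············
·············
····█████····
····░░░██····
····░░░██····
····░░@██····
····░░░██····
····░░███····
·············
·············
·············
·············

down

·············
·············
····█████····
····░░░██····
····░░░██····
····░░◊██····
····░░@██····
····░░███····
····█████····
·············
·············
·············
·············

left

·············
·············
·····█████···
·····░░░██···
····░░░░██···
····░░░◊██···
····░░@░██···
····░░░███···
····██████···
·············
·············
·············
·············

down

·············
·····█████···
·····░░░██···
····░░░░██···
····░░░◊██···
····░░░░██···
····░░@███···
····██████···
····█████····
·············
·············
·············
·············

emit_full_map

·█████
·░░░██
░░░░██
░░░◊██
░░░░██
░░@███
██████
█████·

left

·············
······█████··
······░░░██··
·····░░░░██··
····░░░░◊██··
····█░░░░██··
····░░@░███··
····███████··
····██████···
·············
·············
·············
·············

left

·············
·······█████·
·······░░░██·
······░░░░██·
····░░░░░◊██·
····██░░░░██·
····░░@░░███·
····████████·
····███████··
·············
·············
·············
·············

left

·············
········█████
········░░░██
·······░░░░██
····░░░░░░◊██
····███░░░░██
····░░@░░░███
····█████████
····████████·
·············
·············
·············
·············

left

·············
·········████
·········░░░█
········░░░░█
····░░░░░░░◊█
····████░░░░█
····░░@░░░░██
····█████████
····█████████
·············
·············
·············
·············

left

·············
··········███
··········░░░
·········░░░░
····░░░░░░░░◊
····█████░░░░
····░░@░░░░░█
····█████████
····█████████
·············
·············
·············
·············

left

·············
···········██
···········░░
··········░░░
····░░░░░░░░░
····██████░░░
····░░@░░░░░░
····█████████
····█████████
·············
·············
·············
·············

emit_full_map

·······█████
·······░░░██
······░░░░██
░░░░░░░░░◊██
██████░░░░██
░░@░░░░░░███
████████████
███████████·

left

·············
············█
············░
···········░░
····░░░░░░░░░
····███████░░
····░░@░░░░░░
····█████████
····█████████
·············
·············
·············
·············

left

·············
·············
·············
············░
····░░░░░░░░░
····████████░
····░░@░░░░░░
····█████████
····█████████
·············
·············
·············
·············

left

·············
·············
·············
·············
····░░░░░░░░░
····█████████
····░░@░░░░░░
····█████████
····█████████
·············
·············
·············
·············

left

·············
·············
·············
·············
····░░░░░░░░░
····█████████
····░░@░░░░░░
····█████████
····█████████
·············
·············
·············
·············


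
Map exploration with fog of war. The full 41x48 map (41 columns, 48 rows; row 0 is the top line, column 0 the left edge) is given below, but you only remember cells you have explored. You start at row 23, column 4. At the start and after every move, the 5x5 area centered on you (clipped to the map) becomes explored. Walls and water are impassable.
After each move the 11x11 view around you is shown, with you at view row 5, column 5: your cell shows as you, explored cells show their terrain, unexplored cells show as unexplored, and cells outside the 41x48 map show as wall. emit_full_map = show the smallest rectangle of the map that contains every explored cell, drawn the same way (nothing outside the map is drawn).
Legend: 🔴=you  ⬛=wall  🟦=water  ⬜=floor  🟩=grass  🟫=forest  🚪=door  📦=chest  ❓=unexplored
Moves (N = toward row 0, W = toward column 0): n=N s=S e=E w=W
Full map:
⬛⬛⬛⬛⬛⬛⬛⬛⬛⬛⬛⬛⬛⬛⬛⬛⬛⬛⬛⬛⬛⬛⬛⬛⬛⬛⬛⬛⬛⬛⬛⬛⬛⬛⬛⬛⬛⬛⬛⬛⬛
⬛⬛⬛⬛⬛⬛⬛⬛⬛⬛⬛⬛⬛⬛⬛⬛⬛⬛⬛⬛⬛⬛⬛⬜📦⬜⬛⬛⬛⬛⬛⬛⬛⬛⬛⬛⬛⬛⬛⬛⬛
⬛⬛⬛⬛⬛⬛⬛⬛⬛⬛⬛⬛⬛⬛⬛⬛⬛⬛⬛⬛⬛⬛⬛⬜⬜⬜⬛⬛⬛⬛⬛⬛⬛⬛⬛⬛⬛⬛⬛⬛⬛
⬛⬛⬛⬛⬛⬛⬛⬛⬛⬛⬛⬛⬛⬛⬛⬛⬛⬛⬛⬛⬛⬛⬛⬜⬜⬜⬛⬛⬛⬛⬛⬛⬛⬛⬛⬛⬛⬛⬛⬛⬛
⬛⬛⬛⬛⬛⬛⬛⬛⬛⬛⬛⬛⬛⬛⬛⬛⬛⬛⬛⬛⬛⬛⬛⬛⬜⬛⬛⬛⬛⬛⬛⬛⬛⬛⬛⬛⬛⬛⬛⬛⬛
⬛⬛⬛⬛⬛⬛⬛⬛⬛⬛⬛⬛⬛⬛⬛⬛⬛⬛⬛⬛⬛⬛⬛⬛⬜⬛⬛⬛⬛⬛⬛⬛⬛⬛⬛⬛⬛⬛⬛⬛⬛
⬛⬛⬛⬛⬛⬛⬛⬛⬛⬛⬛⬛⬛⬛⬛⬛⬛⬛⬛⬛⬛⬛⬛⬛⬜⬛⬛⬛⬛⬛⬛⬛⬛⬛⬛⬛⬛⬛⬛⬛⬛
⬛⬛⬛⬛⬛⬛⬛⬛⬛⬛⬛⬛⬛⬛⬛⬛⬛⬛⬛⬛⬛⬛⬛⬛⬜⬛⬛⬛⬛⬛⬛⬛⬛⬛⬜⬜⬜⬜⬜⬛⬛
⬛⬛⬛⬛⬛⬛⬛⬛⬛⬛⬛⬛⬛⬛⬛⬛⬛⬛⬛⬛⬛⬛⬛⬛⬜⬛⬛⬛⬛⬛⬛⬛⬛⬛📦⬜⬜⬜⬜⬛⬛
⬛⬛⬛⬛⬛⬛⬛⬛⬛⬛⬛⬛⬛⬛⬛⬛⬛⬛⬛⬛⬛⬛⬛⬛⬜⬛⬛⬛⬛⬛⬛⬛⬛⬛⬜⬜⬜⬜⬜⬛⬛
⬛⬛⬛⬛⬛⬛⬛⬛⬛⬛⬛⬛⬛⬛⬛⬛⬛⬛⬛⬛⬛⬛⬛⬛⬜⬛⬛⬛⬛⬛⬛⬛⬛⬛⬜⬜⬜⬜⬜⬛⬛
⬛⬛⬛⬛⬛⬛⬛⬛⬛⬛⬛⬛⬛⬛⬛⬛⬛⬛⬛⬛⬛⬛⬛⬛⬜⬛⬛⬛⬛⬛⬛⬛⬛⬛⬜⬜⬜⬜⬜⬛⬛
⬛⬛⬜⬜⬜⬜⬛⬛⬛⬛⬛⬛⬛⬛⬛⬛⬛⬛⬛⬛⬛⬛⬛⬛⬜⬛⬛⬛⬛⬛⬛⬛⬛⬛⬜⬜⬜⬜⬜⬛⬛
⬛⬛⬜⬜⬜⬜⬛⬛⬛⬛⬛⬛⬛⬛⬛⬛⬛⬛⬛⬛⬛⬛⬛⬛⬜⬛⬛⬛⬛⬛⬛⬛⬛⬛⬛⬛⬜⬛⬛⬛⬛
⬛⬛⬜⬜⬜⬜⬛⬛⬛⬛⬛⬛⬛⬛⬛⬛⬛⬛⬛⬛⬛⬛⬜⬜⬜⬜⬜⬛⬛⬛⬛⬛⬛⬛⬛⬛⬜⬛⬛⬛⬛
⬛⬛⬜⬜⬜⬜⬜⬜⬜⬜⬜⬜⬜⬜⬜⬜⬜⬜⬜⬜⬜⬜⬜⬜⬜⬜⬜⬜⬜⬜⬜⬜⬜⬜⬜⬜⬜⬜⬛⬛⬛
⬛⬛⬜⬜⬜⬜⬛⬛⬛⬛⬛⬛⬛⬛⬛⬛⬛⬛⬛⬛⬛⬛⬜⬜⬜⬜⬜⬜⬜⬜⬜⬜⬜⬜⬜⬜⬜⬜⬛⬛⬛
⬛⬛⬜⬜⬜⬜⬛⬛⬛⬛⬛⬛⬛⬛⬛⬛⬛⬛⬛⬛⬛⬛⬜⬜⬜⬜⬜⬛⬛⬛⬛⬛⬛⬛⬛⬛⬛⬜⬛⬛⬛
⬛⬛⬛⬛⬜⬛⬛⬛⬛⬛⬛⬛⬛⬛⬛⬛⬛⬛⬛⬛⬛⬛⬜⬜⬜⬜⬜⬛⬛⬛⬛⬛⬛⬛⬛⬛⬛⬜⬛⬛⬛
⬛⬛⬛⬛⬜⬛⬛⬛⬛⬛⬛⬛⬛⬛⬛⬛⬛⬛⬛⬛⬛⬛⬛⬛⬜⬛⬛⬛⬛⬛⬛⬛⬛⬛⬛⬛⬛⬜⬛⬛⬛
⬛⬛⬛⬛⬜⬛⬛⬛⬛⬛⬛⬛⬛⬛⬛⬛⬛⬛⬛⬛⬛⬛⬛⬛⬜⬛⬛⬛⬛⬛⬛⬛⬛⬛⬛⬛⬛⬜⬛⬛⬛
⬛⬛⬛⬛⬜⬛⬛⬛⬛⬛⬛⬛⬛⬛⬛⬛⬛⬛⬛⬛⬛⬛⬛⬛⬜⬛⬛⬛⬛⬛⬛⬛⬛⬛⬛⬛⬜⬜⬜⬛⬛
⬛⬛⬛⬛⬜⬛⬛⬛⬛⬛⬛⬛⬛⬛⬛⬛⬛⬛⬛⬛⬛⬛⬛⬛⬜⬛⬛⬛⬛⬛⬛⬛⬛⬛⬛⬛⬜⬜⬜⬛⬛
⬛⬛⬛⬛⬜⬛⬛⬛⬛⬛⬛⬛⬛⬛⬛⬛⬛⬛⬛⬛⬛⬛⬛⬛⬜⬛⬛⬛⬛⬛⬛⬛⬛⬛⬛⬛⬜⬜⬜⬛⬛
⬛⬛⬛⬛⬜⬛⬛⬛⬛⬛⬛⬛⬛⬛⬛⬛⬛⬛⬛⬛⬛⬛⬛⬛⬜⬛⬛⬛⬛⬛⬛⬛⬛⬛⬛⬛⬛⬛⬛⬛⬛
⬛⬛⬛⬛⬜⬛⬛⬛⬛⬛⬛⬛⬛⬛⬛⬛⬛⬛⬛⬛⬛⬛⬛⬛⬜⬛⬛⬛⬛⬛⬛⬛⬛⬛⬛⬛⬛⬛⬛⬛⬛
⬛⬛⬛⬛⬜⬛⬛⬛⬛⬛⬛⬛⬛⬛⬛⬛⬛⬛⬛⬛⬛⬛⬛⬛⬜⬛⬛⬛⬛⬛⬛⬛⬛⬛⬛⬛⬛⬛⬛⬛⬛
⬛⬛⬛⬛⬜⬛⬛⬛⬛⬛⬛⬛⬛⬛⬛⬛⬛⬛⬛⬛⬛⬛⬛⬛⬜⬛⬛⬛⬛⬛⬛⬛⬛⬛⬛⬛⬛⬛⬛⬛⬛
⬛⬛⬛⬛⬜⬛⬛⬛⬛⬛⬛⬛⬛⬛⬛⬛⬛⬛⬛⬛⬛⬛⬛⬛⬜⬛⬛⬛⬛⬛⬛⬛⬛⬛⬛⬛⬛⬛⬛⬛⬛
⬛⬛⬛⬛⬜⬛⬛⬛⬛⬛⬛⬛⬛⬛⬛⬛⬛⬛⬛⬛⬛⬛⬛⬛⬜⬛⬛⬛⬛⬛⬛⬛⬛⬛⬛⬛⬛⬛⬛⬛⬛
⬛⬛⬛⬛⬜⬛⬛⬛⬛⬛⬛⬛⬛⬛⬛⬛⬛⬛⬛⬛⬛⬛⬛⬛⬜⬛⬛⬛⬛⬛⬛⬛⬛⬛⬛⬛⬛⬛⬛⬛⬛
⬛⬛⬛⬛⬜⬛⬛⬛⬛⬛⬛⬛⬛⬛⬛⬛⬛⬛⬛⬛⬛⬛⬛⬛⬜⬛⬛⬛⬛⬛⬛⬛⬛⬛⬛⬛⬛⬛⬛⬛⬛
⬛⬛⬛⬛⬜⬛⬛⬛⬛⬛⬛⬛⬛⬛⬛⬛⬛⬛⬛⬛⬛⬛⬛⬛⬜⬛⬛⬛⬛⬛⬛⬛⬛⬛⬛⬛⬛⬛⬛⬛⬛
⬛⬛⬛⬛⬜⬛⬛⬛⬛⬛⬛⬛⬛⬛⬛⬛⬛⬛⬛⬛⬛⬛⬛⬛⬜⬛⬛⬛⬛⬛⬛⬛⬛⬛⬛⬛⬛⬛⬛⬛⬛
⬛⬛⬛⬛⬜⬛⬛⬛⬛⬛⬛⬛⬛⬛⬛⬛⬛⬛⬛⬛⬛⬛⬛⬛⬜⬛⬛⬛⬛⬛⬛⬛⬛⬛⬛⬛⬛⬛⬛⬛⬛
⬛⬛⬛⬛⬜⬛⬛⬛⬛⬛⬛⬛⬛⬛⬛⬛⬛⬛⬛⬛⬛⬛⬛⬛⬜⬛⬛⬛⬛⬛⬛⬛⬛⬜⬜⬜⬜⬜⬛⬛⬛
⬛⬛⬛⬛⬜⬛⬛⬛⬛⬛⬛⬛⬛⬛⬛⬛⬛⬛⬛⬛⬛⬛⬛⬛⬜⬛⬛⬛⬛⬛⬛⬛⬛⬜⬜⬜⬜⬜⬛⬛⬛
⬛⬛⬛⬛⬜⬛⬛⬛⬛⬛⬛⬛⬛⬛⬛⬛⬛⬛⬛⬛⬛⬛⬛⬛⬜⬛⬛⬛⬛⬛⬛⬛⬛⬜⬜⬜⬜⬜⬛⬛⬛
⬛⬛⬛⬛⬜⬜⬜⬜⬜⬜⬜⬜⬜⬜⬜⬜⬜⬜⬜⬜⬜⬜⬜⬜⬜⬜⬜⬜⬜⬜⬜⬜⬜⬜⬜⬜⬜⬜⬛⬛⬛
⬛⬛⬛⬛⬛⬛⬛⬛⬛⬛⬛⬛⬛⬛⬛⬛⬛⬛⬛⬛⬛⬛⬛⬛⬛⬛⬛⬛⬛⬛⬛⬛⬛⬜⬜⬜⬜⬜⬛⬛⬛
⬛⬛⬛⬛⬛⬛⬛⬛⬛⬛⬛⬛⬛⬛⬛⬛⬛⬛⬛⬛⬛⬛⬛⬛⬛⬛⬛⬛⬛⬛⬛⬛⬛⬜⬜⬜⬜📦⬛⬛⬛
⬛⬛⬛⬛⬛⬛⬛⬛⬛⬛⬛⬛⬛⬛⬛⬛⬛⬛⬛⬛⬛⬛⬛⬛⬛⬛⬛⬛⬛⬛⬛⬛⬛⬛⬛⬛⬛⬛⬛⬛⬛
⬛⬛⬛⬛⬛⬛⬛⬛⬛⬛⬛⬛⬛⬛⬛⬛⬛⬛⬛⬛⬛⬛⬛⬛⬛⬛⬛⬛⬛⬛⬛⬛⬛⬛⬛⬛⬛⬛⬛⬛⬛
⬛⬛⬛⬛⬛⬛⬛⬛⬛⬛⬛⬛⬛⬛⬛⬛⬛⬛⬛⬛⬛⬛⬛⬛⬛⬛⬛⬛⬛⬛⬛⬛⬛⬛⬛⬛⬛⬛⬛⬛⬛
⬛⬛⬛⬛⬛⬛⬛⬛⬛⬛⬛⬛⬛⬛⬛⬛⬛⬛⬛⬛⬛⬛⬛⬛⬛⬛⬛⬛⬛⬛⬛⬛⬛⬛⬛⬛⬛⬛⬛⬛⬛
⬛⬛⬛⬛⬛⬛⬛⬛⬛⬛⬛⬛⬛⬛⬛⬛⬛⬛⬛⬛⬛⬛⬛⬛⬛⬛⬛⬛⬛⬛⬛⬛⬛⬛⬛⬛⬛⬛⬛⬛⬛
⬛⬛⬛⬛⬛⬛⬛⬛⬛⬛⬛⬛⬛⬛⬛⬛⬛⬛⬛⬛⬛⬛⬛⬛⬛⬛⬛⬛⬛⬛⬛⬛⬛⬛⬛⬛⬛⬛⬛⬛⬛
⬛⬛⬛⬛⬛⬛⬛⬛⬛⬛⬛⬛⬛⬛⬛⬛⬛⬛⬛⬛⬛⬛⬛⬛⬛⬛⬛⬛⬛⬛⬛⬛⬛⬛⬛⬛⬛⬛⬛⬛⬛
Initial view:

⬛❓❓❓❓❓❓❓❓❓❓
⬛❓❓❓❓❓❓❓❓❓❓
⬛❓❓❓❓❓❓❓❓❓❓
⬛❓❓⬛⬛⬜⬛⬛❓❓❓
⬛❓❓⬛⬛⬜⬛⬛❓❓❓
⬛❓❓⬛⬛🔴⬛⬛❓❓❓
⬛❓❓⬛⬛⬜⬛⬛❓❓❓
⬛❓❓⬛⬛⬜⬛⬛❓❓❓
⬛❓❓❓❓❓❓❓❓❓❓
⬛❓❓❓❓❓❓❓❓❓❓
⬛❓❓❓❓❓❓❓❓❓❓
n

⬛❓❓❓❓❓❓❓❓❓❓
⬛❓❓❓❓❓❓❓❓❓❓
⬛❓❓❓❓❓❓❓❓❓❓
⬛❓❓⬛⬛⬜⬛⬛❓❓❓
⬛❓❓⬛⬛⬜⬛⬛❓❓❓
⬛❓❓⬛⬛🔴⬛⬛❓❓❓
⬛❓❓⬛⬛⬜⬛⬛❓❓❓
⬛❓❓⬛⬛⬜⬛⬛❓❓❓
⬛❓❓⬛⬛⬜⬛⬛❓❓❓
⬛❓❓❓❓❓❓❓❓❓❓
⬛❓❓❓❓❓❓❓❓❓❓

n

⬛❓❓❓❓❓❓❓❓❓❓
⬛❓❓❓❓❓❓❓❓❓❓
⬛❓❓❓❓❓❓❓❓❓❓
⬛❓❓⬛⬛⬜⬛⬛❓❓❓
⬛❓❓⬛⬛⬜⬛⬛❓❓❓
⬛❓❓⬛⬛🔴⬛⬛❓❓❓
⬛❓❓⬛⬛⬜⬛⬛❓❓❓
⬛❓❓⬛⬛⬜⬛⬛❓❓❓
⬛❓❓⬛⬛⬜⬛⬛❓❓❓
⬛❓❓⬛⬛⬜⬛⬛❓❓❓
⬛❓❓❓❓❓❓❓❓❓❓

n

⬛❓❓❓❓❓❓❓❓❓❓
⬛❓❓❓❓❓❓❓❓❓❓
⬛❓❓❓❓❓❓❓❓❓❓
⬛❓❓⬛⬛⬜⬛⬛❓❓❓
⬛❓❓⬛⬛⬜⬛⬛❓❓❓
⬛❓❓⬛⬛🔴⬛⬛❓❓❓
⬛❓❓⬛⬛⬜⬛⬛❓❓❓
⬛❓❓⬛⬛⬜⬛⬛❓❓❓
⬛❓❓⬛⬛⬜⬛⬛❓❓❓
⬛❓❓⬛⬛⬜⬛⬛❓❓❓
⬛❓❓⬛⬛⬜⬛⬛❓❓❓

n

⬛❓❓❓❓❓❓❓❓❓❓
⬛❓❓❓❓❓❓❓❓❓❓
⬛❓❓❓❓❓❓❓❓❓❓
⬛❓❓⬜⬜⬜⬜⬛❓❓❓
⬛❓❓⬛⬛⬜⬛⬛❓❓❓
⬛❓❓⬛⬛🔴⬛⬛❓❓❓
⬛❓❓⬛⬛⬜⬛⬛❓❓❓
⬛❓❓⬛⬛⬜⬛⬛❓❓❓
⬛❓❓⬛⬛⬜⬛⬛❓❓❓
⬛❓❓⬛⬛⬜⬛⬛❓❓❓
⬛❓❓⬛⬛⬜⬛⬛❓❓❓

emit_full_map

⬜⬜⬜⬜⬛
⬛⬛⬜⬛⬛
⬛⬛🔴⬛⬛
⬛⬛⬜⬛⬛
⬛⬛⬜⬛⬛
⬛⬛⬜⬛⬛
⬛⬛⬜⬛⬛
⬛⬛⬜⬛⬛
⬛⬛⬜⬛⬛

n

⬛❓❓❓❓❓❓❓❓❓❓
⬛❓❓❓❓❓❓❓❓❓❓
⬛❓❓❓❓❓❓❓❓❓❓
⬛❓❓⬜⬜⬜⬜⬛❓❓❓
⬛❓❓⬜⬜⬜⬜⬛❓❓❓
⬛❓❓⬛⬛🔴⬛⬛❓❓❓
⬛❓❓⬛⬛⬜⬛⬛❓❓❓
⬛❓❓⬛⬛⬜⬛⬛❓❓❓
⬛❓❓⬛⬛⬜⬛⬛❓❓❓
⬛❓❓⬛⬛⬜⬛⬛❓❓❓
⬛❓❓⬛⬛⬜⬛⬛❓❓❓

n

⬛❓❓❓❓❓❓❓❓❓❓
⬛❓❓❓❓❓❓❓❓❓❓
⬛❓❓❓❓❓❓❓❓❓❓
⬛❓❓⬜⬜⬜⬜⬜❓❓❓
⬛❓❓⬜⬜⬜⬜⬛❓❓❓
⬛❓❓⬜⬜🔴⬜⬛❓❓❓
⬛❓❓⬛⬛⬜⬛⬛❓❓❓
⬛❓❓⬛⬛⬜⬛⬛❓❓❓
⬛❓❓⬛⬛⬜⬛⬛❓❓❓
⬛❓❓⬛⬛⬜⬛⬛❓❓❓
⬛❓❓⬛⬛⬜⬛⬛❓❓❓

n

⬛❓❓❓❓❓❓❓❓❓❓
⬛❓❓❓❓❓❓❓❓❓❓
⬛❓❓❓❓❓❓❓❓❓❓
⬛❓❓⬜⬜⬜⬜⬛❓❓❓
⬛❓❓⬜⬜⬜⬜⬜❓❓❓
⬛❓❓⬜⬜🔴⬜⬛❓❓❓
⬛❓❓⬜⬜⬜⬜⬛❓❓❓
⬛❓❓⬛⬛⬜⬛⬛❓❓❓
⬛❓❓⬛⬛⬜⬛⬛❓❓❓
⬛❓❓⬛⬛⬜⬛⬛❓❓❓
⬛❓❓⬛⬛⬜⬛⬛❓❓❓

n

⬛❓❓❓❓❓❓❓❓❓❓
⬛❓❓❓❓❓❓❓❓❓❓
⬛❓❓❓❓❓❓❓❓❓❓
⬛❓❓⬜⬜⬜⬜⬛❓❓❓
⬛❓❓⬜⬜⬜⬜⬛❓❓❓
⬛❓❓⬜⬜🔴⬜⬜❓❓❓
⬛❓❓⬜⬜⬜⬜⬛❓❓❓
⬛❓❓⬜⬜⬜⬜⬛❓❓❓
⬛❓❓⬛⬛⬜⬛⬛❓❓❓
⬛❓❓⬛⬛⬜⬛⬛❓❓❓
⬛❓❓⬛⬛⬜⬛⬛❓❓❓

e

❓❓❓❓❓❓❓❓❓❓❓
❓❓❓❓❓❓❓❓❓❓❓
❓❓❓❓❓❓❓❓❓❓❓
❓❓⬜⬜⬜⬜⬛⬛❓❓❓
❓❓⬜⬜⬜⬜⬛⬛❓❓❓
❓❓⬜⬜⬜🔴⬜⬜❓❓❓
❓❓⬜⬜⬜⬜⬛⬛❓❓❓
❓❓⬜⬜⬜⬜⬛⬛❓❓❓
❓❓⬛⬛⬜⬛⬛❓❓❓❓
❓❓⬛⬛⬜⬛⬛❓❓❓❓
❓❓⬛⬛⬜⬛⬛❓❓❓❓

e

❓❓❓❓❓❓❓❓❓❓❓
❓❓❓❓❓❓❓❓❓❓❓
❓❓❓❓❓❓❓❓❓❓❓
❓⬜⬜⬜⬜⬛⬛⬛❓❓❓
❓⬜⬜⬜⬜⬛⬛⬛❓❓❓
❓⬜⬜⬜⬜🔴⬜⬜❓❓❓
❓⬜⬜⬜⬜⬛⬛⬛❓❓❓
❓⬜⬜⬜⬜⬛⬛⬛❓❓❓
❓⬛⬛⬜⬛⬛❓❓❓❓❓
❓⬛⬛⬜⬛⬛❓❓❓❓❓
❓⬛⬛⬜⬛⬛❓❓❓❓❓

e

❓❓❓❓❓❓❓❓❓❓❓
❓❓❓❓❓❓❓❓❓❓❓
❓❓❓❓❓❓❓❓❓❓❓
⬜⬜⬜⬜⬛⬛⬛⬛❓❓❓
⬜⬜⬜⬜⬛⬛⬛⬛❓❓❓
⬜⬜⬜⬜⬜🔴⬜⬜❓❓❓
⬜⬜⬜⬜⬛⬛⬛⬛❓❓❓
⬜⬜⬜⬜⬛⬛⬛⬛❓❓❓
⬛⬛⬜⬛⬛❓❓❓❓❓❓
⬛⬛⬜⬛⬛❓❓❓❓❓❓
⬛⬛⬜⬛⬛❓❓❓❓❓❓

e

❓❓❓❓❓❓❓❓❓❓❓
❓❓❓❓❓❓❓❓❓❓❓
❓❓❓❓❓❓❓❓❓❓❓
⬜⬜⬜⬛⬛⬛⬛⬛❓❓❓
⬜⬜⬜⬛⬛⬛⬛⬛❓❓❓
⬜⬜⬜⬜⬜🔴⬜⬜❓❓❓
⬜⬜⬜⬛⬛⬛⬛⬛❓❓❓
⬜⬜⬜⬛⬛⬛⬛⬛❓❓❓
⬛⬜⬛⬛❓❓❓❓❓❓❓
⬛⬜⬛⬛❓❓❓❓❓❓❓
⬛⬜⬛⬛❓❓❓❓❓❓❓

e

❓❓❓❓❓❓❓❓❓❓❓
❓❓❓❓❓❓❓❓❓❓❓
❓❓❓❓❓❓❓❓❓❓❓
⬜⬜⬛⬛⬛⬛⬛⬛❓❓❓
⬜⬜⬛⬛⬛⬛⬛⬛❓❓❓
⬜⬜⬜⬜⬜🔴⬜⬜❓❓❓
⬜⬜⬛⬛⬛⬛⬛⬛❓❓❓
⬜⬜⬛⬛⬛⬛⬛⬛❓❓❓
⬜⬛⬛❓❓❓❓❓❓❓❓
⬜⬛⬛❓❓❓❓❓❓❓❓
⬜⬛⬛❓❓❓❓❓❓❓❓

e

❓❓❓❓❓❓❓❓❓❓❓
❓❓❓❓❓❓❓❓❓❓❓
❓❓❓❓❓❓❓❓❓❓❓
⬜⬛⬛⬛⬛⬛⬛⬛❓❓❓
⬜⬛⬛⬛⬛⬛⬛⬛❓❓❓
⬜⬜⬜⬜⬜🔴⬜⬜❓❓❓
⬜⬛⬛⬛⬛⬛⬛⬛❓❓❓
⬜⬛⬛⬛⬛⬛⬛⬛❓❓❓
⬛⬛❓❓❓❓❓❓❓❓❓
⬛⬛❓❓❓❓❓❓❓❓❓
⬛⬛❓❓❓❓❓❓❓❓❓

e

❓❓❓❓❓❓❓❓❓❓❓
❓❓❓❓❓❓❓❓❓❓❓
❓❓❓❓❓❓❓❓❓❓❓
⬛⬛⬛⬛⬛⬛⬛⬛❓❓❓
⬛⬛⬛⬛⬛⬛⬛⬛❓❓❓
⬜⬜⬜⬜⬜🔴⬜⬜❓❓❓
⬛⬛⬛⬛⬛⬛⬛⬛❓❓❓
⬛⬛⬛⬛⬛⬛⬛⬛❓❓❓
⬛❓❓❓❓❓❓❓❓❓❓
⬛❓❓❓❓❓❓❓❓❓❓
⬛❓❓❓❓❓❓❓❓❓❓

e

❓❓❓❓❓❓❓❓❓❓❓
❓❓❓❓❓❓❓❓❓❓❓
❓❓❓❓❓❓❓❓❓❓❓
⬛⬛⬛⬛⬛⬛⬛⬛❓❓❓
⬛⬛⬛⬛⬛⬛⬛⬛❓❓❓
⬜⬜⬜⬜⬜🔴⬜⬜❓❓❓
⬛⬛⬛⬛⬛⬛⬛⬛❓❓❓
⬛⬛⬛⬛⬛⬛⬛⬛❓❓❓
❓❓❓❓❓❓❓❓❓❓❓
❓❓❓❓❓❓❓❓❓❓❓
❓❓❓❓❓❓❓❓❓❓❓

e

❓❓❓❓❓❓❓❓❓❓❓
❓❓❓❓❓❓❓❓❓❓❓
❓❓❓❓❓❓❓❓❓❓❓
⬛⬛⬛⬛⬛⬛⬛⬛❓❓❓
⬛⬛⬛⬛⬛⬛⬛⬛❓❓❓
⬜⬜⬜⬜⬜🔴⬜⬜❓❓❓
⬛⬛⬛⬛⬛⬛⬛⬛❓❓❓
⬛⬛⬛⬛⬛⬛⬛⬛❓❓❓
❓❓❓❓❓❓❓❓❓❓❓
❓❓❓❓❓❓❓❓❓❓❓
❓❓❓❓❓❓❓❓❓❓❓

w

❓❓❓❓❓❓❓❓❓❓❓
❓❓❓❓❓❓❓❓❓❓❓
❓❓❓❓❓❓❓❓❓❓❓
⬛⬛⬛⬛⬛⬛⬛⬛⬛❓❓
⬛⬛⬛⬛⬛⬛⬛⬛⬛❓❓
⬜⬜⬜⬜⬜🔴⬜⬜⬜❓❓
⬛⬛⬛⬛⬛⬛⬛⬛⬛❓❓
⬛⬛⬛⬛⬛⬛⬛⬛⬛❓❓
❓❓❓❓❓❓❓❓❓❓❓
❓❓❓❓❓❓❓❓❓❓❓
❓❓❓❓❓❓❓❓❓❓❓

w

❓❓❓❓❓❓❓❓❓❓❓
❓❓❓❓❓❓❓❓❓❓❓
❓❓❓❓❓❓❓❓❓❓❓
⬛⬛⬛⬛⬛⬛⬛⬛⬛⬛❓
⬛⬛⬛⬛⬛⬛⬛⬛⬛⬛❓
⬜⬜⬜⬜⬜🔴⬜⬜⬜⬜❓
⬛⬛⬛⬛⬛⬛⬛⬛⬛⬛❓
⬛⬛⬛⬛⬛⬛⬛⬛⬛⬛❓
⬛❓❓❓❓❓❓❓❓❓❓
⬛❓❓❓❓❓❓❓❓❓❓
⬛❓❓❓❓❓❓❓❓❓❓

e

❓❓❓❓❓❓❓❓❓❓❓
❓❓❓❓❓❓❓❓❓❓❓
❓❓❓❓❓❓❓❓❓❓❓
⬛⬛⬛⬛⬛⬛⬛⬛⬛❓❓
⬛⬛⬛⬛⬛⬛⬛⬛⬛❓❓
⬜⬜⬜⬜⬜🔴⬜⬜⬜❓❓
⬛⬛⬛⬛⬛⬛⬛⬛⬛❓❓
⬛⬛⬛⬛⬛⬛⬛⬛⬛❓❓
❓❓❓❓❓❓❓❓❓❓❓
❓❓❓❓❓❓❓❓❓❓❓
❓❓❓❓❓❓❓❓❓❓❓

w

❓❓❓❓❓❓❓❓❓❓❓
❓❓❓❓❓❓❓❓❓❓❓
❓❓❓❓❓❓❓❓❓❓❓
⬛⬛⬛⬛⬛⬛⬛⬛⬛⬛❓
⬛⬛⬛⬛⬛⬛⬛⬛⬛⬛❓
⬜⬜⬜⬜⬜🔴⬜⬜⬜⬜❓
⬛⬛⬛⬛⬛⬛⬛⬛⬛⬛❓
⬛⬛⬛⬛⬛⬛⬛⬛⬛⬛❓
⬛❓❓❓❓❓❓❓❓❓❓
⬛❓❓❓❓❓❓❓❓❓❓
⬛❓❓❓❓❓❓❓❓❓❓

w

❓❓❓❓❓❓❓❓❓❓❓
❓❓❓❓❓❓❓❓❓❓❓
❓❓❓❓❓❓❓❓❓❓❓
⬜⬛⬛⬛⬛⬛⬛⬛⬛⬛⬛
⬜⬛⬛⬛⬛⬛⬛⬛⬛⬛⬛
⬜⬜⬜⬜⬜🔴⬜⬜⬜⬜⬜
⬜⬛⬛⬛⬛⬛⬛⬛⬛⬛⬛
⬜⬛⬛⬛⬛⬛⬛⬛⬛⬛⬛
⬛⬛❓❓❓❓❓❓❓❓❓
⬛⬛❓❓❓❓❓❓❓❓❓
⬛⬛❓❓❓❓❓❓❓❓❓
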